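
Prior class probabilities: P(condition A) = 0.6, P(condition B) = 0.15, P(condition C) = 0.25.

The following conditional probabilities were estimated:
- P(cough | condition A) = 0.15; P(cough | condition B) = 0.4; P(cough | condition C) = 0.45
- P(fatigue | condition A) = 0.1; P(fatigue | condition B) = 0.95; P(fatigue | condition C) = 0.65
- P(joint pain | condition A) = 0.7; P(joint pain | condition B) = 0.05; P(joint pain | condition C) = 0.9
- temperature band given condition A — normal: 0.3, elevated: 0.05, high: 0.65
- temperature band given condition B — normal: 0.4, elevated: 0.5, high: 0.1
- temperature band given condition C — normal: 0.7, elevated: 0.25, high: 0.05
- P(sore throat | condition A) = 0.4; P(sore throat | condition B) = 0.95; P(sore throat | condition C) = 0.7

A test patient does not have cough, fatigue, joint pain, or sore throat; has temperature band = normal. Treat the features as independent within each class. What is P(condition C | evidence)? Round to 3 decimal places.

0.039

condition A: 0.6 × (1−0.15) × (1−0.1) × (1−0.7) × 0.3 × (1−0.4) = 0.024786
condition B: 0.15 × (1−0.4) × (1−0.95) × (1−0.05) × 0.4 × (1−0.95) = 0.0000855
condition C: 0.25 × (1−0.45) × (1−0.65) × (1−0.9) × 0.7 × (1−0.7) = 0.001010625
P(condition C | x) = 0.001010625 / 0.025882125 ≈ 0.039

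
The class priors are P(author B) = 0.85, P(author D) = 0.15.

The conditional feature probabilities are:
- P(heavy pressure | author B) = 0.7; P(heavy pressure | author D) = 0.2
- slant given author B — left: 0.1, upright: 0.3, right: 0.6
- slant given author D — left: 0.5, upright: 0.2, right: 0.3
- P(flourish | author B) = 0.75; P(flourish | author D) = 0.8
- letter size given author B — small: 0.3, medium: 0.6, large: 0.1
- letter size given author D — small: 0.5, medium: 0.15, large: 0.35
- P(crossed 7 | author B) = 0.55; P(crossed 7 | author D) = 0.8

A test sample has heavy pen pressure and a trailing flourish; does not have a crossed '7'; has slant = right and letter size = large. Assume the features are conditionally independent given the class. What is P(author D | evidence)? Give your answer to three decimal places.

0.040

author B: 0.85 × 0.7 × 0.6 × 0.75 × 0.1 × (1−0.55) = 0.01204875
author D: 0.15 × 0.2 × 0.3 × 0.8 × 0.35 × (1−0.8) = 0.000504
P(author D | x) = 0.000504 / 0.01255275 ≈ 0.040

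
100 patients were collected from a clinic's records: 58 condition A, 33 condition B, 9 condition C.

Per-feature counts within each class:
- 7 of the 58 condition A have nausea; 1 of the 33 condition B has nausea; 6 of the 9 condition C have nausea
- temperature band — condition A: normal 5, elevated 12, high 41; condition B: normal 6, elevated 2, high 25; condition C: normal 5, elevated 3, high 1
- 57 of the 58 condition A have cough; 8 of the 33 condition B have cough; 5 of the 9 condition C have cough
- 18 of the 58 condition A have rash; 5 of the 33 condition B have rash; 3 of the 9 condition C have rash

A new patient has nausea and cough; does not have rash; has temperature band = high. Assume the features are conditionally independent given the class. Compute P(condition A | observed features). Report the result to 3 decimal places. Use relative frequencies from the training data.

condition A: (58/100) × (7/58) × (41/58) × (57/58) × (40/58) ≈ 0.0335377
condition B: (33/100) × (1/33) × (25/33) × (8/33) × (28/33) ≈ 0.00155828
condition C: (9/100) × (6/9) × (1/9) × (5/9) × (6/9) ≈ 0.00246914
P(condition A | x) = 0.0335377 / 0.03756512 ≈ 0.893

0.893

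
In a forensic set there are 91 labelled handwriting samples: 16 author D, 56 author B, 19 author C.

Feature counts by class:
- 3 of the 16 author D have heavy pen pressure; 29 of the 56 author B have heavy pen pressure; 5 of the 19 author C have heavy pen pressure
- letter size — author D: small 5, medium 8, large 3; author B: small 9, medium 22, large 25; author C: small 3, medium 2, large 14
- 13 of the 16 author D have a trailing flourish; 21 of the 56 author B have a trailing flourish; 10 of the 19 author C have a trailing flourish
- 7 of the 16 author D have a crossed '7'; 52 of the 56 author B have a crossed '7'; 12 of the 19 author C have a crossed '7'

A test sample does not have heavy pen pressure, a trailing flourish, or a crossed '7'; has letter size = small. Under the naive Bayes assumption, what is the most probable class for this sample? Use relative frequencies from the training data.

author D: (16/91) × (13/16) × (5/16) × (3/16) × (9/16) ≈ 0.00470843
author B: (56/91) × (27/56) × (9/56) × (35/56) × (4/56) ≈ 0.00212877
author C: (19/91) × (14/19) × (3/19) × (9/19) × (7/19) ≈ 0.00423924
Highest score → author D.

author D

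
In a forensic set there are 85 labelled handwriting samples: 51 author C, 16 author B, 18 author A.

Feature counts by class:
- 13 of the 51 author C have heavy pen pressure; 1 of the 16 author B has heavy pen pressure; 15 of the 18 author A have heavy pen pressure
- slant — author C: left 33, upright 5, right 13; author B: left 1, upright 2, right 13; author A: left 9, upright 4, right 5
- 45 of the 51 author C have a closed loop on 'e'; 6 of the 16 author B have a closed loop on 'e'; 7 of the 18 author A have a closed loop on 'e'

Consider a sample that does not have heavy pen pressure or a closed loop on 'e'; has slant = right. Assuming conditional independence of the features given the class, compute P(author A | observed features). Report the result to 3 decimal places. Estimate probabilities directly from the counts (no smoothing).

author C: (51/85) × (38/51) × (13/51) × (6/51) ≈ 0.0134066
author B: (16/85) × (15/16) × (13/16) × (10/16) ≈ 0.089614
author A: (18/85) × (3/18) × (5/18) × (11/18) ≈ 0.00599129
P(author A | x) = 0.00599129 / 0.10901189 ≈ 0.055

0.055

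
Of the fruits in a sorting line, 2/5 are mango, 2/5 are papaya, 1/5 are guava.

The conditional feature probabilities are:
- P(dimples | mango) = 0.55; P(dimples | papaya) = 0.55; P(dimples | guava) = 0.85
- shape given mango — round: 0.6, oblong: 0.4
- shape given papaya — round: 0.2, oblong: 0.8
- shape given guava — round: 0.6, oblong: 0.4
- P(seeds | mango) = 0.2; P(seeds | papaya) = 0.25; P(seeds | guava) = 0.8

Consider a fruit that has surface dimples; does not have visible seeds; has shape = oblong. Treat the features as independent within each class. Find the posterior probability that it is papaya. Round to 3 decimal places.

0.611

mango: 0.4 × 0.55 × 0.4 × (1−0.2) = 0.0704
papaya: 0.4 × 0.55 × 0.8 × (1−0.25) = 0.132
guava: 0.2 × 0.85 × 0.4 × (1−0.8) = 0.0136
P(papaya | x) = 0.132 / 0.216 ≈ 0.611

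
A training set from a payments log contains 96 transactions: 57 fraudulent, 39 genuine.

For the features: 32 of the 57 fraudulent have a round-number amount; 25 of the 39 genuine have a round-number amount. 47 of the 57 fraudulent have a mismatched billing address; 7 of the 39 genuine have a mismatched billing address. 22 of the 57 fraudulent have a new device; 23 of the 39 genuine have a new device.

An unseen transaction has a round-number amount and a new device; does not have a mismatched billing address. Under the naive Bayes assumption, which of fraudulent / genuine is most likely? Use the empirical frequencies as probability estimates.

genuine

fraudulent: (57/96) × (32/57) × (10/57) × (22/57) ≈ 0.022571
genuine: (39/96) × (25/39) × (32/39) × (23/39) ≈ 0.126014
Highest score → genuine.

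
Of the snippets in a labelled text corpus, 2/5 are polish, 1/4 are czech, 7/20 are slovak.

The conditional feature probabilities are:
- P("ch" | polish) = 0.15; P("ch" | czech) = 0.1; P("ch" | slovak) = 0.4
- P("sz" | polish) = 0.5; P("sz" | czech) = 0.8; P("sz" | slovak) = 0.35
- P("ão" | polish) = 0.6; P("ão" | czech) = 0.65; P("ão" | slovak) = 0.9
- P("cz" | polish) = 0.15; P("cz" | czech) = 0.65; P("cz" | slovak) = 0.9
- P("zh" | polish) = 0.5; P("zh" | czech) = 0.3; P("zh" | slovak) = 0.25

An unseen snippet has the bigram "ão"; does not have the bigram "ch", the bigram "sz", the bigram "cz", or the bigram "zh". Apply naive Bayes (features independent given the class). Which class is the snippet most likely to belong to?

polish: 0.4 × (1−0.15) × (1−0.5) × 0.6 × (1−0.15) × (1−0.5) = 0.04335
czech: 0.25 × (1−0.1) × (1−0.8) × 0.65 × (1−0.65) × (1−0.3) = 0.00716625
slovak: 0.35 × (1−0.4) × (1−0.35) × 0.9 × (1−0.9) × (1−0.25) = 0.00921375
Highest score → polish.

polish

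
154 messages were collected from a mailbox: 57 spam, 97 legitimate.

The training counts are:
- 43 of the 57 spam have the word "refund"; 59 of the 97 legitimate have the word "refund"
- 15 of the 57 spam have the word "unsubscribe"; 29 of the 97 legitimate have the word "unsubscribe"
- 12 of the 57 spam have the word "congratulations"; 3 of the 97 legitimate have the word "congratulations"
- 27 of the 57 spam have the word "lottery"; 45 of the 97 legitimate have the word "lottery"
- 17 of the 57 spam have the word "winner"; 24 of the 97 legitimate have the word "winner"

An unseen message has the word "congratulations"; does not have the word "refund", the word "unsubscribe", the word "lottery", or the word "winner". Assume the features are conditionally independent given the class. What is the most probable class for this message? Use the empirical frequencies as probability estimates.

spam

spam: (57/154) × (14/57) × (42/57) × (12/57) × (30/57) × (40/57) ≈ 0.00520858
legitimate: (97/154) × (38/97) × (68/97) × (3/97) × (52/97) × (73/97) ≈ 0.0021584
Highest score → spam.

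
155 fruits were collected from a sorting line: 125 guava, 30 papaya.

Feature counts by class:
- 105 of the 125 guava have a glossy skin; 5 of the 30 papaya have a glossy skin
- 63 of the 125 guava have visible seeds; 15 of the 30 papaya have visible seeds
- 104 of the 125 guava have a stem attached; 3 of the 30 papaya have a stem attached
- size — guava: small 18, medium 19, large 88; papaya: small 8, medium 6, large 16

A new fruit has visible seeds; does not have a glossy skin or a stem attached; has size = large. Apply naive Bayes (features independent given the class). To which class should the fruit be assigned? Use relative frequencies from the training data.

papaya

guava: (125/155) × (20/125) × (63/125) × (21/125) × (88/125) ≈ 0.0076915
papaya: (30/155) × (25/30) × (15/30) × (27/30) × (16/30) ≈ 0.0387097
Highest score → papaya.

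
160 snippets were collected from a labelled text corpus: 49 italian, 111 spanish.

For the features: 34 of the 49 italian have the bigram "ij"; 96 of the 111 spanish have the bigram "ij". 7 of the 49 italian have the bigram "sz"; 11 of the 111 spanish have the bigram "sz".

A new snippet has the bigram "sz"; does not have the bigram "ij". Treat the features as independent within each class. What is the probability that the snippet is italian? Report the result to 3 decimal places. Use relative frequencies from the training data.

0.590

italian: (49/160) × (15/49) × (7/49) ≈ 0.0133929
spanish: (111/160) × (15/111) × (11/111) ≈ 0.00929054
P(italian | x) = 0.0133929 / 0.02268344 ≈ 0.590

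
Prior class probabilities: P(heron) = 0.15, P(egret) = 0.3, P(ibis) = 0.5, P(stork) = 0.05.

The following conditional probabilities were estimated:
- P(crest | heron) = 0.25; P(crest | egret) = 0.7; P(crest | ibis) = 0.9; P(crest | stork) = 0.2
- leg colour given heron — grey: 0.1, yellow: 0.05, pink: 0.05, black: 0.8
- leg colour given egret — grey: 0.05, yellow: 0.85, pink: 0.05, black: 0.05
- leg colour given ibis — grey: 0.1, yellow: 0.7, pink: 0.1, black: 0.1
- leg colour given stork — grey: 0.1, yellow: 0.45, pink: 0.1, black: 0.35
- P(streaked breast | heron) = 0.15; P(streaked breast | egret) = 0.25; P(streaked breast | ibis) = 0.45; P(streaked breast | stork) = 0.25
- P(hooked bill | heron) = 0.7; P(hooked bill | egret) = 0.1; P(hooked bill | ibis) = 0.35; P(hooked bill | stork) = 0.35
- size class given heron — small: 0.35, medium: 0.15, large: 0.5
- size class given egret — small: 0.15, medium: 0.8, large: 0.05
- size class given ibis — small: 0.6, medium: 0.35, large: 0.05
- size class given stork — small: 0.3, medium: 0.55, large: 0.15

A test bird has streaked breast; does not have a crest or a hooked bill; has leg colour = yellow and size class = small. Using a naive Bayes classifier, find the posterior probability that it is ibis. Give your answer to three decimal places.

heron: 0.15 × (1−0.25) × 0.05 × 0.15 × (1−0.7) × 0.35 = 0.00008859375
egret: 0.3 × (1−0.7) × 0.85 × 0.25 × (1−0.1) × 0.15 = 0.002581875
ibis: 0.5 × (1−0.9) × 0.7 × 0.45 × (1−0.35) × 0.6 = 0.0061425
stork: 0.05 × (1−0.2) × 0.45 × 0.25 × (1−0.35) × 0.3 = 0.0008775
P(ibis | x) = 0.0061425 / 0.00969046875 ≈ 0.634

0.634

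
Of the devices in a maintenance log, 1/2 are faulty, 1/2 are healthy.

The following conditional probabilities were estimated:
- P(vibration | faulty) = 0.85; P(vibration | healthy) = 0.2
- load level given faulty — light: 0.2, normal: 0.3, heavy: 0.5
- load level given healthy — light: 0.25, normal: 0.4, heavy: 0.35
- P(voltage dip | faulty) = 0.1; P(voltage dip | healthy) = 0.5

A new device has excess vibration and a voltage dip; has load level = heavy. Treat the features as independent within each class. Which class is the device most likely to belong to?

faulty: 0.5 × 0.85 × 0.5 × 0.1 = 0.02125
healthy: 0.5 × 0.2 × 0.35 × 0.5 = 0.0175
Highest score → faulty.

faulty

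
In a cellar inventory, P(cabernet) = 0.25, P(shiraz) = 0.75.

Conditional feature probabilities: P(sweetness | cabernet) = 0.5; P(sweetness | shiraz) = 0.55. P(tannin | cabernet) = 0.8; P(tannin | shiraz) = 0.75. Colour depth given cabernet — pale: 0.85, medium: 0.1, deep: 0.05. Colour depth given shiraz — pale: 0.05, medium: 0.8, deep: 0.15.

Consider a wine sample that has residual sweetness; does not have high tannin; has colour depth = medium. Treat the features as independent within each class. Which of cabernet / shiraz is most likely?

cabernet: 0.25 × 0.5 × (1−0.8) × 0.1 = 0.0025
shiraz: 0.75 × 0.55 × (1−0.75) × 0.8 = 0.0825
Highest score → shiraz.

shiraz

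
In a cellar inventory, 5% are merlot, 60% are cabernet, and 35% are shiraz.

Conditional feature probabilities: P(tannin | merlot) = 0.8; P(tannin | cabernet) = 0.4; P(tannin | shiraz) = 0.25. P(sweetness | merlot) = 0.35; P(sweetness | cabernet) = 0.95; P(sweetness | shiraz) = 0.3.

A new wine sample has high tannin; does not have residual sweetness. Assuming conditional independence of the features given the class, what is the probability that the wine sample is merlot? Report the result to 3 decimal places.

0.262

merlot: 0.05 × 0.8 × (1−0.35) = 0.026
cabernet: 0.6 × 0.4 × (1−0.95) = 0.012
shiraz: 0.35 × 0.25 × (1−0.3) = 0.06125
P(merlot | x) = 0.026 / 0.09925 ≈ 0.262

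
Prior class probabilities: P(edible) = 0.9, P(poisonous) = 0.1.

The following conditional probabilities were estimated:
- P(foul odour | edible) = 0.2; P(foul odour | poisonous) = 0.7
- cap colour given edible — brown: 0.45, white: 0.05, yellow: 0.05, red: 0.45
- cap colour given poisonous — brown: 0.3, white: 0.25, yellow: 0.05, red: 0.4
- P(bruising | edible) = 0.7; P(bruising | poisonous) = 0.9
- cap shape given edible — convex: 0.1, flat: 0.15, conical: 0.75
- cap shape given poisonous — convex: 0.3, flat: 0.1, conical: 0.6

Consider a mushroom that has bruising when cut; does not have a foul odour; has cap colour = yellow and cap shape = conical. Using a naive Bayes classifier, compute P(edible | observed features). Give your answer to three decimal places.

0.959

edible: 0.9 × (1−0.2) × 0.05 × 0.7 × 0.75 = 0.0189
poisonous: 0.1 × (1−0.7) × 0.05 × 0.9 × 0.6 = 0.00081
P(edible | x) = 0.0189 / 0.01971 ≈ 0.959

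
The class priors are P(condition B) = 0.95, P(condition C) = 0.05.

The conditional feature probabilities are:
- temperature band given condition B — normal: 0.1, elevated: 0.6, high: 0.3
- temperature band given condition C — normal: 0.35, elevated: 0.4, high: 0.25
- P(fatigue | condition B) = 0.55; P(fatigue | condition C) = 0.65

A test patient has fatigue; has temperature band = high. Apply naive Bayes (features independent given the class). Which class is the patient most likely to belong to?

condition B: 0.95 × 0.3 × 0.55 = 0.15675
condition C: 0.05 × 0.25 × 0.65 = 0.008125
Highest score → condition B.

condition B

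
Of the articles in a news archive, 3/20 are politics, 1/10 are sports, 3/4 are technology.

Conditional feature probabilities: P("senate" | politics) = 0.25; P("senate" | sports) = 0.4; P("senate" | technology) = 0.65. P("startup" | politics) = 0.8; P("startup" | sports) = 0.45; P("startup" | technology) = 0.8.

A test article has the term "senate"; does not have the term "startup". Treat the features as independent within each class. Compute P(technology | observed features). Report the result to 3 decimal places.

politics: 0.15 × 0.25 × (1−0.8) = 0.0075
sports: 0.1 × 0.4 × (1−0.45) = 0.022
technology: 0.75 × 0.65 × (1−0.8) = 0.0975
P(technology | x) = 0.0975 / 0.127 ≈ 0.768

0.768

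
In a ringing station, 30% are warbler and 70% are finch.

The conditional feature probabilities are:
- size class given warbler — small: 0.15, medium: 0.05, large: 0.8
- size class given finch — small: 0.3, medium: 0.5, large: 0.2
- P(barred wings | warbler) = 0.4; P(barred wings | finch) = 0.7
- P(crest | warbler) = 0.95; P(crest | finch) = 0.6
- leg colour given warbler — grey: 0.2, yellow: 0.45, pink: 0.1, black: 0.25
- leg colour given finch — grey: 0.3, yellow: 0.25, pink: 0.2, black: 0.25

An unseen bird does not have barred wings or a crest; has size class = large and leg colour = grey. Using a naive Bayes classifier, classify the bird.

finch

warbler: 0.3 × 0.8 × (1−0.4) × (1−0.95) × 0.2 = 0.00144
finch: 0.7 × 0.2 × (1−0.7) × (1−0.6) × 0.3 = 0.00504
Highest score → finch.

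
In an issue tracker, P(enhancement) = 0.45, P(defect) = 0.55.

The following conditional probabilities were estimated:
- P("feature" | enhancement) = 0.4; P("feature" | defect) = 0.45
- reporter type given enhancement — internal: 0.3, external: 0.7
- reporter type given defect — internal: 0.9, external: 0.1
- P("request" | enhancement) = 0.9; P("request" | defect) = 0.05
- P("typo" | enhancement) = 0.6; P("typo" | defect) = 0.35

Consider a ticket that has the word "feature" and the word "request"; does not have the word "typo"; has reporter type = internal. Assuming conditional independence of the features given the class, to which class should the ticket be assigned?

enhancement: 0.45 × 0.4 × 0.3 × 0.9 × (1−0.6) = 0.01944
defect: 0.55 × 0.45 × 0.9 × 0.05 × (1−0.35) = 0.007239375
Highest score → enhancement.

enhancement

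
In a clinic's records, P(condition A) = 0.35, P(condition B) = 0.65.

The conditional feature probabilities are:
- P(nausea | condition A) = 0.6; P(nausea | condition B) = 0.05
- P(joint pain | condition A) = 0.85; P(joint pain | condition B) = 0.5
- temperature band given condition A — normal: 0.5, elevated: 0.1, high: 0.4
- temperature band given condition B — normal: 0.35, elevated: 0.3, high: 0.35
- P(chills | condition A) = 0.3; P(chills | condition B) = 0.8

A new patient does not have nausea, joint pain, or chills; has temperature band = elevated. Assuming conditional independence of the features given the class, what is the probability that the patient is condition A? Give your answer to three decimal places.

0.074

condition A: 0.35 × (1−0.6) × (1−0.85) × 0.1 × (1−0.3) = 0.00147
condition B: 0.65 × (1−0.05) × (1−0.5) × 0.3 × (1−0.8) = 0.018525
P(condition A | x) = 0.00147 / 0.019995 ≈ 0.074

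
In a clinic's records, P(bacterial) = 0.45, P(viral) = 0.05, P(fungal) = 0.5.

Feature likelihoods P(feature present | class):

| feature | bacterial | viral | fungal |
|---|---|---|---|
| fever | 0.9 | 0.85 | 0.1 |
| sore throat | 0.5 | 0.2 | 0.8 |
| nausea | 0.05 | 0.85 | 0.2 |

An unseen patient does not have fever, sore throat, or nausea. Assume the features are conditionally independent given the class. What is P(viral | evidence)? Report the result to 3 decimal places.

0.010

bacterial: 0.45 × (1−0.9) × (1−0.5) × (1−0.05) = 0.021375
viral: 0.05 × (1−0.85) × (1−0.2) × (1−0.85) = 0.0009
fungal: 0.5 × (1−0.1) × (1−0.8) × (1−0.2) = 0.072
P(viral | x) = 0.0009 / 0.094275 ≈ 0.010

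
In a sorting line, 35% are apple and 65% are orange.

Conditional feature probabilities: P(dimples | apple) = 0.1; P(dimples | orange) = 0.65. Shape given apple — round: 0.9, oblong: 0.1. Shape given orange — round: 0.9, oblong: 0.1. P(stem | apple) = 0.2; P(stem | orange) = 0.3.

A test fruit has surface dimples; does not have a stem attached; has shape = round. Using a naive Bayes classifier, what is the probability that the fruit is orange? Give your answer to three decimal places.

apple: 0.35 × 0.1 × 0.9 × (1−0.2) = 0.0252
orange: 0.65 × 0.65 × 0.9 × (1−0.3) = 0.266175
P(orange | x) = 0.266175 / 0.291375 ≈ 0.914

0.914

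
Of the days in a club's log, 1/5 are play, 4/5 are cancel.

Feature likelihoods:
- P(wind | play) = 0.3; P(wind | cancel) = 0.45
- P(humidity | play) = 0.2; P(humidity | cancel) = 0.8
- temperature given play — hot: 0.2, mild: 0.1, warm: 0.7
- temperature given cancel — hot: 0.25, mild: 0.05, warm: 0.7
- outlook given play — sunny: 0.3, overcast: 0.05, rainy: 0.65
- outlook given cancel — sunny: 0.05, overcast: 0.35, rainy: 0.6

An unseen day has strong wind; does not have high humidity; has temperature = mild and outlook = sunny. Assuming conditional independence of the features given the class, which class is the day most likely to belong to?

play: 0.2 × 0.3 × (1−0.2) × 0.1 × 0.3 = 0.00144
cancel: 0.8 × 0.45 × (1−0.8) × 0.05 × 0.05 = 0.00018
Highest score → play.

play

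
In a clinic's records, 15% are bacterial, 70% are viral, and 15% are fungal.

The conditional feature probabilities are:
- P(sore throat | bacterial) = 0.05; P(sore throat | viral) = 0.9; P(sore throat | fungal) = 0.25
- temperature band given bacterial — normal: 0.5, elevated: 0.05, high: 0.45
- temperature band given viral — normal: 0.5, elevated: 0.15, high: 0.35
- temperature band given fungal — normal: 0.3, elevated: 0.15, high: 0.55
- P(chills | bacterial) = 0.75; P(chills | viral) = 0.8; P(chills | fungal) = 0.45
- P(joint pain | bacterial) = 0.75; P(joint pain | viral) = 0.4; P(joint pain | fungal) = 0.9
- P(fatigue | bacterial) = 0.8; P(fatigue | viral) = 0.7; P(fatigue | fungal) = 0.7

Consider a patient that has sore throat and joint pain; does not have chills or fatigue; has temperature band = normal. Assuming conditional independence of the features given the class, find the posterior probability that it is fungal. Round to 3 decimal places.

0.178

bacterial: 0.15 × 0.05 × 0.5 × (1−0.75) × 0.75 × (1−0.8) = 0.000140625
viral: 0.7 × 0.9 × 0.5 × (1−0.8) × 0.4 × (1−0.7) = 0.00756
fungal: 0.15 × 0.25 × 0.3 × (1−0.45) × 0.9 × (1−0.7) = 0.001670625
P(fungal | x) = 0.001670625 / 0.00937125 ≈ 0.178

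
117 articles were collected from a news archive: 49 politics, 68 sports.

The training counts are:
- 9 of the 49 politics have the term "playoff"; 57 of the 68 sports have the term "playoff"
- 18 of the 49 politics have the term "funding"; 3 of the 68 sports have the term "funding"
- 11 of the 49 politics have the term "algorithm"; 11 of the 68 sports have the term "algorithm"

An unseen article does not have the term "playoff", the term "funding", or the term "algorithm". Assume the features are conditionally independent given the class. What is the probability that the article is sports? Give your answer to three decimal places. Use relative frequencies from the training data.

0.310

politics: (49/117) × (40/49) × (31/49) × (38/49) ≈ 0.167736
sports: (68/117) × (11/68) × (65/68) × (57/68) ≈ 0.0753316
P(sports | x) = 0.0753316 / 0.2430676 ≈ 0.310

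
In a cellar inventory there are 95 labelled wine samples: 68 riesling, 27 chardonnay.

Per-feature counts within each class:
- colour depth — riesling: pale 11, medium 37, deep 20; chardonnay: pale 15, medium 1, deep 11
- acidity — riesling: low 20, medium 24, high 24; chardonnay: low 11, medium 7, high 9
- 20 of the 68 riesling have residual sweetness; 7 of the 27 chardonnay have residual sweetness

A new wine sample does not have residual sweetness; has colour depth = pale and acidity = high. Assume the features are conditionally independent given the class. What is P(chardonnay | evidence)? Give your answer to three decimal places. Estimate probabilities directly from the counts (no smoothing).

riesling: (68/95) × (11/68) × (24/68) × (48/68) ≈ 0.0288472
chardonnay: (27/95) × (15/27) × (9/27) × (20/27) ≈ 0.0389864
P(chardonnay | x) = 0.0389864 / 0.0678336 ≈ 0.575

0.575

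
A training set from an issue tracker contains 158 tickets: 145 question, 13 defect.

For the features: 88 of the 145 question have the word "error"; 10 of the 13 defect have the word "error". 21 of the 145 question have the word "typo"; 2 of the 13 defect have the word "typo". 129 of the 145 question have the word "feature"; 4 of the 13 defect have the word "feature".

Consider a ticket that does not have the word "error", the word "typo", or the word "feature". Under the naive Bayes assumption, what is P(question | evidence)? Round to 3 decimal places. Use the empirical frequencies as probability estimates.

question: (145/158) × (57/145) × (124/145) × (16/145) ≈ 0.0340427
defect: (13/158) × (3/13) × (11/13) × (9/13) ≈ 0.0111228
P(question | x) = 0.0340427 / 0.0451655 ≈ 0.754

0.754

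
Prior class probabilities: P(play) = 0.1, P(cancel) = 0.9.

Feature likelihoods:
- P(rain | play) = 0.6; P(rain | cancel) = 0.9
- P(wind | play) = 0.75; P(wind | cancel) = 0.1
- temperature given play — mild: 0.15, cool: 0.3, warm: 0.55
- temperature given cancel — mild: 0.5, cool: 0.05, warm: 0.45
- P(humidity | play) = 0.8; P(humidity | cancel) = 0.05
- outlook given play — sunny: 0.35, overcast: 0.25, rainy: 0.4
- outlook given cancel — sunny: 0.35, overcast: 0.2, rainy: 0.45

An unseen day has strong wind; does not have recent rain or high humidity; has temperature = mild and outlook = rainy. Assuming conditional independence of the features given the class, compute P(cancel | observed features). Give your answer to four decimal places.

play: 0.1 × (1−0.6) × 0.75 × 0.15 × (1−0.8) × 0.4 = 0.00036
cancel: 0.9 × (1−0.9) × 0.1 × 0.5 × (1−0.05) × 0.45 = 0.00192375
P(cancel | x) = 0.00192375 / 0.00228375 ≈ 0.8424

0.8424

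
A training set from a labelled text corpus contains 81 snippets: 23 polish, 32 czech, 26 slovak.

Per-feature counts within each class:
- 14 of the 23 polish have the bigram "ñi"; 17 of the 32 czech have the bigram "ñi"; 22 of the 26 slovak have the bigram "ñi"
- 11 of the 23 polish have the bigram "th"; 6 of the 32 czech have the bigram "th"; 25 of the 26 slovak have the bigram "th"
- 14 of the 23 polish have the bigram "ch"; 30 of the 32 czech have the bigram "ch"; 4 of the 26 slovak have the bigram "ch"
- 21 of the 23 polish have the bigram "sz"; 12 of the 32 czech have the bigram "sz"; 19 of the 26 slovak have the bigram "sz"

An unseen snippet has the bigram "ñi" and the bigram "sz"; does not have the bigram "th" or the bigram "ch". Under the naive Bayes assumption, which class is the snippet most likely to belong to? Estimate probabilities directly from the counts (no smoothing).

polish: (23/81) × (14/23) × (12/23) × (9/23) × (21/23) ≈ 0.0322183
czech: (32/81) × (17/32) × (26/32) × (2/32) × (12/32) ≈ 0.00399667
slovak: (26/81) × (22/26) × (1/26) × (22/26) × (19/26) ≈ 0.00645943
Highest score → polish.

polish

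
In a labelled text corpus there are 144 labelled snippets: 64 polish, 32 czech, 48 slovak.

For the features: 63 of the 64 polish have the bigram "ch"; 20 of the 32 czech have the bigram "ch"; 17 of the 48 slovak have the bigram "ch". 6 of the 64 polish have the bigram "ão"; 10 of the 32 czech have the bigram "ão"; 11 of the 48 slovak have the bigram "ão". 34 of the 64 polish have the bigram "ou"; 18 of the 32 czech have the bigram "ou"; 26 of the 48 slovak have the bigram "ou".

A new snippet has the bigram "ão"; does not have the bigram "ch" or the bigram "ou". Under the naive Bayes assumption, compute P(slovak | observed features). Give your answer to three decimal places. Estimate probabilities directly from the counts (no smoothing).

0.659

polish: (64/144) × (1/64) × (6/64) × (30/64) = 0.00030517578125
czech: (32/144) × (12/32) × (10/32) × (14/32) ≈ 0.0113932
slovak: (48/144) × (31/48) × (11/48) × (22/48) ≈ 0.0226116
P(slovak | x) = 0.0226116 / 0.03430997578125 ≈ 0.659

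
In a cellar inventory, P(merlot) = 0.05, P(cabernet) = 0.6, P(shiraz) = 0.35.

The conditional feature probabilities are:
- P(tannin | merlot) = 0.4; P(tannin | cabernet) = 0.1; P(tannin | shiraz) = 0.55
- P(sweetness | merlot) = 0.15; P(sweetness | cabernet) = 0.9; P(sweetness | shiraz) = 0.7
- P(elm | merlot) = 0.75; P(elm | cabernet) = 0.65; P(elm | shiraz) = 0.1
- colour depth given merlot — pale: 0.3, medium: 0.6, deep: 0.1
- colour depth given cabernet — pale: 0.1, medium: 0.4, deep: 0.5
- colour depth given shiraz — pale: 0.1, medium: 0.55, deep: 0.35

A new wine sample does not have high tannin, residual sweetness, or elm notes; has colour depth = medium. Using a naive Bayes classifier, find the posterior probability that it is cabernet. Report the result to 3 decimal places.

merlot: 0.05 × (1−0.4) × (1−0.15) × (1−0.75) × 0.6 = 0.003825
cabernet: 0.6 × (1−0.1) × (1−0.9) × (1−0.65) × 0.4 = 0.00756
shiraz: 0.35 × (1−0.55) × (1−0.7) × (1−0.1) × 0.55 = 0.02338875
P(cabernet | x) = 0.00756 / 0.03477375 ≈ 0.217

0.217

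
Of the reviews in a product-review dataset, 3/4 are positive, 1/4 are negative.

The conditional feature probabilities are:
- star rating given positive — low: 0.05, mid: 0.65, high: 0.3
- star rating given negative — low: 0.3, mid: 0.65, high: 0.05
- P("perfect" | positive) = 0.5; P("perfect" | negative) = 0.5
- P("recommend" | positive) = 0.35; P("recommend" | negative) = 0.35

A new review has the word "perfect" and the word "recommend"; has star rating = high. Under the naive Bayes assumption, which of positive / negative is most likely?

positive

positive: 0.75 × 0.3 × 0.5 × 0.35 = 0.039375
negative: 0.25 × 0.05 × 0.5 × 0.35 = 0.0021875
Highest score → positive.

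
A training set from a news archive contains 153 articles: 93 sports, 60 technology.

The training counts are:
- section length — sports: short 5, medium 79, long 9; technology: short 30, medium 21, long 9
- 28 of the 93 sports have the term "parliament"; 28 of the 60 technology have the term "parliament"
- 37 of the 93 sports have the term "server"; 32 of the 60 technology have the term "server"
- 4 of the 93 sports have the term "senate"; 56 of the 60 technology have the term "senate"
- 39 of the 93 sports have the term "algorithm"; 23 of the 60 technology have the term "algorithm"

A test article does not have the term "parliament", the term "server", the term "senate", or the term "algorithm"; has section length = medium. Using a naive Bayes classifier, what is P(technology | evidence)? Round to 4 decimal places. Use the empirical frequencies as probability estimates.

sports: (93/153) × (79/93) × (65/93) × (56/93) × (89/93) × (54/93) ≈ 0.120751
technology: (60/153) × (21/60) × (32/60) × (28/60) × (4/60) × (37/60) ≈ 0.00140441
P(technology | x) = 0.00140441 / 0.12215541 ≈ 0.0115

0.0115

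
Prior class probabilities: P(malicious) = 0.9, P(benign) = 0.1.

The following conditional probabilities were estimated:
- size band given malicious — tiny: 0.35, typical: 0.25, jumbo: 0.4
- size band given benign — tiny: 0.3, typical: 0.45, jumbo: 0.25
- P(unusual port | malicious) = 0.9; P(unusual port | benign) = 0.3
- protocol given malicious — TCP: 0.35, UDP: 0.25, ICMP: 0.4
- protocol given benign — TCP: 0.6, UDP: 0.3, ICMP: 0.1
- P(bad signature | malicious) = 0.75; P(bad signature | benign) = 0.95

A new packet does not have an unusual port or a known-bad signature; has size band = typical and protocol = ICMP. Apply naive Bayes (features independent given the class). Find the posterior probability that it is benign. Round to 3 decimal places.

0.065

malicious: 0.9 × 0.25 × (1−0.9) × 0.4 × (1−0.75) = 0.00225
benign: 0.1 × 0.45 × (1−0.3) × 0.1 × (1−0.95) = 0.0001575
P(benign | x) = 0.0001575 / 0.0024075 ≈ 0.065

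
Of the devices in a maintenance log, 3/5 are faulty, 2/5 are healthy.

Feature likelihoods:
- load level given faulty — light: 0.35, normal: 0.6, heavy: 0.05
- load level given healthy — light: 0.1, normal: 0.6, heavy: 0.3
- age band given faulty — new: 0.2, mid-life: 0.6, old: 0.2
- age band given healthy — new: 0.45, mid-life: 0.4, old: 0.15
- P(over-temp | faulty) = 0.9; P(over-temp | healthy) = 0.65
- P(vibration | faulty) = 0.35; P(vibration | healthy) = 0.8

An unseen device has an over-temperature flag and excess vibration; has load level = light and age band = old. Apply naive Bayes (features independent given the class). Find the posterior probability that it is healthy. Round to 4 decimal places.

0.1908

faulty: 0.6 × 0.35 × 0.2 × 0.9 × 0.35 = 0.01323
healthy: 0.4 × 0.1 × 0.15 × 0.65 × 0.8 = 0.00312
P(healthy | x) = 0.00312 / 0.01635 ≈ 0.1908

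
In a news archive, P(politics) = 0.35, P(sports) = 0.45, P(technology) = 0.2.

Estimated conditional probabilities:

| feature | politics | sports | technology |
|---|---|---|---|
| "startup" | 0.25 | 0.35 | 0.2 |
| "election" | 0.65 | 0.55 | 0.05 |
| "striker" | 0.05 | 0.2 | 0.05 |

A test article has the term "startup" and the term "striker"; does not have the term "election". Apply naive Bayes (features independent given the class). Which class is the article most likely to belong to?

sports

politics: 0.35 × 0.25 × (1−0.65) × 0.05 = 0.00153125
sports: 0.45 × 0.35 × (1−0.55) × 0.2 = 0.014175
technology: 0.2 × 0.2 × (1−0.05) × 0.05 = 0.0019
Highest score → sports.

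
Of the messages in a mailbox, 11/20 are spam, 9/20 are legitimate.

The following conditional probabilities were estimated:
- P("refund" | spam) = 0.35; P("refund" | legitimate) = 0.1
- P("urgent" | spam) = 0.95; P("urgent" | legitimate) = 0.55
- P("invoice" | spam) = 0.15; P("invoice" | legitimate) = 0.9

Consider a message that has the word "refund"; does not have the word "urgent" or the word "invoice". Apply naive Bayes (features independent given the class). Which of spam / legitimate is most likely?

spam: 0.55 × 0.35 × (1−0.95) × (1−0.15) = 0.00818125
legitimate: 0.45 × 0.1 × (1−0.55) × (1−0.9) = 0.002025
Highest score → spam.

spam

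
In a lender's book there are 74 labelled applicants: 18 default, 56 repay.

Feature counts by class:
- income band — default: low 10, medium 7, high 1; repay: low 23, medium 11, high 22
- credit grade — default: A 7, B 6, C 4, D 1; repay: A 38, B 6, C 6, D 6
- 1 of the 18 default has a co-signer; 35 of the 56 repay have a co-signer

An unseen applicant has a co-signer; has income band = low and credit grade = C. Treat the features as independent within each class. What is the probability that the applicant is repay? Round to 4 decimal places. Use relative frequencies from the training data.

default: (18/74) × (10/18) × (4/18) × (1/18) ≈ 0.00166834
repay: (56/74) × (23/56) × (6/56) × (35/56) ≈ 0.0208132
P(repay | x) = 0.0208132 / 0.02248154 ≈ 0.9258

0.9258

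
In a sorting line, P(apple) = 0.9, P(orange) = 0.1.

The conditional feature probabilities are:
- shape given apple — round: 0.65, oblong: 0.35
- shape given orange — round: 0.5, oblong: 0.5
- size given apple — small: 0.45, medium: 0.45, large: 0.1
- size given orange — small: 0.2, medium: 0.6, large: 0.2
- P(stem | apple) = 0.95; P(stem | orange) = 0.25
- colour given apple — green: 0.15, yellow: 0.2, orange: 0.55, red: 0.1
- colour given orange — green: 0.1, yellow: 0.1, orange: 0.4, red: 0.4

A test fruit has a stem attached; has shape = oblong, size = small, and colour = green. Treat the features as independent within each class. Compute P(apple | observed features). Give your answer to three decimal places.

0.988

apple: 0.9 × 0.35 × 0.45 × 0.95 × 0.15 = 0.020199375
orange: 0.1 × 0.5 × 0.2 × 0.25 × 0.1 = 0.00025
P(apple | x) = 0.020199375 / 0.020449375 ≈ 0.988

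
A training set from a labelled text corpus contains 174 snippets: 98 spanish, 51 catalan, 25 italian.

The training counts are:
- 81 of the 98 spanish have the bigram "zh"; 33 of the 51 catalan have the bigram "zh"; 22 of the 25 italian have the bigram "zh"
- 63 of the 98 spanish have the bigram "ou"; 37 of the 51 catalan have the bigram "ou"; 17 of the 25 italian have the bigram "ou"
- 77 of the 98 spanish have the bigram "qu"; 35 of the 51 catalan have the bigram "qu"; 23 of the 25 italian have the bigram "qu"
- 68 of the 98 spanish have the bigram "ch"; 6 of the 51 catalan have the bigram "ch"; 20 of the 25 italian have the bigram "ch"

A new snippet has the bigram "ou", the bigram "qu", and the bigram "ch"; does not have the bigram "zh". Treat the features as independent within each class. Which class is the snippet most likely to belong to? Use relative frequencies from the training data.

spanish

spanish: (98/174) × (17/98) × (63/98) × (77/98) × (68/98) ≈ 0.0342422
catalan: (51/174) × (18/51) × (37/51) × (35/51) × (6/51) ≈ 0.00605946
italian: (25/174) × (3/25) × (17/25) × (23/25) × (20/25) ≈ 0.00862897
Highest score → spanish.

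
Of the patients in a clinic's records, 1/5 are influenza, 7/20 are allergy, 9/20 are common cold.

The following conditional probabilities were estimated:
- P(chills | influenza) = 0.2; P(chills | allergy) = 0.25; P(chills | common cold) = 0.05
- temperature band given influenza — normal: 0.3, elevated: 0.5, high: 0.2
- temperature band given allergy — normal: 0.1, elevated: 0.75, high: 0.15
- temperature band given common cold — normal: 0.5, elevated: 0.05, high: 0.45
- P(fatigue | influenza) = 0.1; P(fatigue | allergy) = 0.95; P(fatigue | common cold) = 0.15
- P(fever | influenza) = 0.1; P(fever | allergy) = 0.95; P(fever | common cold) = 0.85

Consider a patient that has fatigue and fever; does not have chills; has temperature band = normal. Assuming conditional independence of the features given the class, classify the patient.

common cold

influenza: 0.2 × (1−0.2) × 0.3 × 0.1 × 0.1 = 0.00048
allergy: 0.35 × (1−0.25) × 0.1 × 0.95 × 0.95 = 0.023690625
common cold: 0.45 × (1−0.05) × 0.5 × 0.15 × 0.85 = 0.027253125
Highest score → common cold.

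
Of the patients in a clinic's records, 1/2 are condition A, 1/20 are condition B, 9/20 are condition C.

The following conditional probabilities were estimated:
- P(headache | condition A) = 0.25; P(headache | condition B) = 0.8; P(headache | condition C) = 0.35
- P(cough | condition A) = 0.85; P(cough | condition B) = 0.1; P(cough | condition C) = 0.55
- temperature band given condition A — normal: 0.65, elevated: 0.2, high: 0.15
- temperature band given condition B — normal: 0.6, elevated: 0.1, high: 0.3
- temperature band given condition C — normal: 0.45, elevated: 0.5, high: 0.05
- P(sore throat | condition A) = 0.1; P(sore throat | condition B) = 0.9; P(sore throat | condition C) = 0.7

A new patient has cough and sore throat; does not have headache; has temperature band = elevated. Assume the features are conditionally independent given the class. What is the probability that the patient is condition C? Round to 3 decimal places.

0.897

condition A: 0.5 × (1−0.25) × 0.85 × 0.2 × 0.1 = 0.006375
condition B: 0.05 × (1−0.8) × 0.1 × 0.1 × 0.9 = 0.00009
condition C: 0.45 × (1−0.35) × 0.55 × 0.5 × 0.7 = 0.05630625
P(condition C | x) = 0.05630625 / 0.06277125 ≈ 0.897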